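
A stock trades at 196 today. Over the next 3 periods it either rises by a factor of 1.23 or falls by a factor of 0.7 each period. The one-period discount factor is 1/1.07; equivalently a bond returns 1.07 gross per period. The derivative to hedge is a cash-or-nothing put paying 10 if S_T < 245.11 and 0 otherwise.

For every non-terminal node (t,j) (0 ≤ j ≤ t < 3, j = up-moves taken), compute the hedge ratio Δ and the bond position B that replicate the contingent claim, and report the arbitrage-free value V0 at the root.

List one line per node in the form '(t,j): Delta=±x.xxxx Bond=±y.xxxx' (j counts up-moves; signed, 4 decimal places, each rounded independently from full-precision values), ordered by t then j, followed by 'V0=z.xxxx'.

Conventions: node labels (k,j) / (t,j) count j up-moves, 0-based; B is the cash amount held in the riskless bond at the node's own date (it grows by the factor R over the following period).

(0,0): Delta=-0.0410 Bond=13.4174
(1,0): Delta=0.0000 Bond=8.7344
(1,1): Delta=-0.0511 Bond=16.7878
(2,0): Delta=0.0000 Bond=9.3458
(2,1): Delta=0.0000 Bond=9.3458
(2,2): Delta=-0.0636 Bond=21.6893
V0=5.3857

No-arbitrage ⇒ martingale measure with p* = (R−d)/(u−d) = 0.6981.
Terminal payoffs: V(3,0)=10.0000, V(3,1)=10.0000, V(3,2)=10.0000, V(3,3)=0.0000
(2,0): S=96.0400. Δ = (V_up−V_dn)/(S_up−S_dn) = (10.0000−10.0000)/(118.1292−67.2280) = 0.0000. V = [p*·10.0000 + (1−p*)·10.0000]/1.07 = 9.3458. B = V − Δ·S = 9.3458.
(2,1): S=168.7560. Δ = (V_up−V_dn)/(S_up−S_dn) = (10.0000−10.0000)/(207.5699−118.1292) = 0.0000. V = [p*·10.0000 + (1−p*)·10.0000]/1.07 = 9.3458. B = V − Δ·S = 9.3458.
(2,2): S=296.5284. Δ = (V_up−V_dn)/(S_up−S_dn) = (0.0000−10.0000)/(364.7299−207.5699) = -0.0636. V = [p*·0.0000 + (1−p*)·10.0000]/1.07 = 2.8214. B = V − Δ·S = 21.6893.
(1,0): S=137.2000. Δ = (V_up−V_dn)/(S_up−S_dn) = (9.3458−9.3458)/(168.7560−96.0400) = 0.0000. V = [p*·9.3458 + (1−p*)·9.3458]/1.07 = 8.7344. B = V − Δ·S = 8.7344.
(1,1): S=241.0800. Δ = (V_up−V_dn)/(S_up−S_dn) = (2.8214−9.3458)/(296.5284−168.7560) = -0.0511. V = [p*·2.8214 + (1−p*)·9.3458]/1.07 = 4.4776. B = V − Δ·S = 16.7878.
(0,0): S=196.0000. Δ = (V_up−V_dn)/(S_up−S_dn) = (4.4776−8.7344)/(241.0800−137.2000) = -0.0410. V = [p*·4.4776 + (1−p*)·8.7344]/1.07 = 5.3857. B = V − Δ·S = 13.4174.
Verification: the root portfolio costs Δ(0,0)·S0 + B(0,0) = 5.3857, matching V0.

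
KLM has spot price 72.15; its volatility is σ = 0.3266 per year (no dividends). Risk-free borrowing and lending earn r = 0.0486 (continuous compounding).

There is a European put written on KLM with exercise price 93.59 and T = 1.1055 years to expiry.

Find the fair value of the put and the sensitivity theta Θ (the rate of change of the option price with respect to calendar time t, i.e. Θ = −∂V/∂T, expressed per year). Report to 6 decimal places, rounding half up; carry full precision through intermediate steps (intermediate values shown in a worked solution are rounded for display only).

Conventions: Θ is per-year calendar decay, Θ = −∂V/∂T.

σ√T = 0.3266·√1.1055 = 0.343396
d₁ = (ln(S/K) + (r+σ²/2)T) / (σ√T) = (ln(72.15/93.59) + (0.0486+0.3266²/2)·1.1055) / 0.343396 = (-0.260176 + 0.112688) / 0.343396 = -0.429499
d₂ = d₁ − σ√T = -0.429499 − 0.343396 = -0.772896
e^{−rT} = 0.947691
N(−d₁) = 0.666220,  N(−d₂) = 0.780208
Put price V = K·e^{−rT}·N(−d₂) − S·N(−d₁) = 69.200037 − 48.067777 = 21.132260
φ(d₁) = (1/√(2π))·e^{−d₁²/2} = 0.363792
Θ = −S·φ(d₁)·σ/(2√T) + r·K·e^{−rT}·N(−d₂) = −4.076582 + 3.363122 = -0.713460

price = 21.132260
Θ = -0.713460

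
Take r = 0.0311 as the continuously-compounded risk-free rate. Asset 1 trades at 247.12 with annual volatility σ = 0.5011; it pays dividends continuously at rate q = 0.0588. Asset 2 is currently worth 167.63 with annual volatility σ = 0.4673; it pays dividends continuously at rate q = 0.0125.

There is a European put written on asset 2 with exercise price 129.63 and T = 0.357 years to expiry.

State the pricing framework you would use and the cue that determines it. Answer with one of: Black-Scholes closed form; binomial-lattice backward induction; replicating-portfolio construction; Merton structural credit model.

framework: Black-Scholes closed form

Key observation: the strike-129.63 put on asset 2 is European-exercise on a continuously-modelled lognormal underlying, so its value is a single closed-form evaluation.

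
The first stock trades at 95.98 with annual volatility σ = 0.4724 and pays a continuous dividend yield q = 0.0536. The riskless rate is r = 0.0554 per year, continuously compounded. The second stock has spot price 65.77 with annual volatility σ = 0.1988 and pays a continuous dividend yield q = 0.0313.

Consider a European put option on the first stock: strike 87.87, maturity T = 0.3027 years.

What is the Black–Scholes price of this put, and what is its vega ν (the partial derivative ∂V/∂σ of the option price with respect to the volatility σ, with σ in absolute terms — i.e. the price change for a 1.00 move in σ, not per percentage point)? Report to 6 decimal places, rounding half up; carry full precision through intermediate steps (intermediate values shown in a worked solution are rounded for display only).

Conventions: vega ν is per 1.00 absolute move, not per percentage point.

price = 5.873298
ν = 18.545219

σ√T = 0.4724·√0.3027 = 0.259906
d₁ = (ln(S/K) + (r−q+σ²/2)T) / (σ√T) = (ln(95.98/87.87) + (0.0554−0.0536+0.4724²/2)·0.3027) / 0.259906 = (0.088281 + 0.034320) / 0.259906 = 0.471716
d₂ = d₁ − σ√T = 0.471716 − 0.259906 = 0.211810
e^{−rT} = 0.983370
e^{−qT} = 0.983906
N(−d₁) = 0.318565,  N(−d₂) = 0.416128
Put price V = K·e^{−rT}·N(−d₂) − S·e^{−qT}·N(−d₁) = 35.957059 − 30.083761 = 5.873298
φ(d₁) = (1/√(2π))·e^{−d₁²/2} = 0.356937
ν = S·e^{−qT}·φ(d₁)·√T = 18.545219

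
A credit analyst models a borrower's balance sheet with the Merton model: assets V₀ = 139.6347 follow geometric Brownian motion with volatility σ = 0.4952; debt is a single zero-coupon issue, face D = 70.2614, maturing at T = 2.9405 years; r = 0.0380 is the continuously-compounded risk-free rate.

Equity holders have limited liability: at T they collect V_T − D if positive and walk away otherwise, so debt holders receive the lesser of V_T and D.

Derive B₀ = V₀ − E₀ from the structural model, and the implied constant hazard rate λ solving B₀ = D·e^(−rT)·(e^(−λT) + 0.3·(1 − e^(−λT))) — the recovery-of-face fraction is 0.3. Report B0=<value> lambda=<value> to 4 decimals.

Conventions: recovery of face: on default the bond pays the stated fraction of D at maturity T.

With assets at 139.6347 and a single debt payment of 70.2614 at 2.9405 years:
d₁ = [ln(V₀/D) + (r + σ²/2)T] / (σ√T)
   = [ln(139.6347/70.2614) + (0.0380 + 0.5·0.4952²)·2.9405] / (0.4952·√2.9405)
   = [0.686807 + 0.472278] / 0.849163 = 1.364973
d₂ = d₁ − σ√T = 1.364973 − 0.849163 = 0.515810
N(d₁) = 0.913869,  N(d₂) = 0.697006,  e^(−rT) = 0.894278
E₀ = V₀·N(d₁) − D·e^(−rT)·N(d₂)
   = 139.6347·0.913869 − 70.2614·0.894278·0.697006 = 83.812719
B₀ = V₀ − E₀ = 139.6347 − 83.812719 = 55.821981
e^(−λT) = (B₀·e^(rT)/D − 0.3)/(1 − 0.3) = (55.8220·1.118221/70.2614 − 0.3)/0.7 = 0.84059386
λ = −ln(0.84059386)/2.9405 = 0.059053

B0=55.8220 lambda=0.0591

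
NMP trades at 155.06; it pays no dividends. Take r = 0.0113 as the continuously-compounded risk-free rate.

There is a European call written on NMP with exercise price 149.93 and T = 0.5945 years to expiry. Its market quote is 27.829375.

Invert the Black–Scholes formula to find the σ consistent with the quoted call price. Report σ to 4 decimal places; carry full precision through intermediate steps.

At σ = 0.5308 the Black–Scholes value reproduces the quote:
σ√T = 0.5308·√0.5945 = 0.409267
d₁ = (ln(S/K) + (r+σ²/2)T) / (σ√T) = (ln(155.06/149.93) + (0.0113+0.5308²/2)·0.5945) / 0.409267 = (0.033644 + 0.090468) / 0.409267 = 0.303252
d₂ = d₁ − σ√T = 0.303252 − 0.409267 = -0.106015
e^{−rT} = 0.993305
N(d₁) = 0.619151,  N(d₂) = 0.457785
V = S·N(d₁) − K·e^{−rT}·N(d₂) = 96.005594 − 68.176220 = 27.829375 (the observed quote) — the price is monotone increasing in volatility, hence this σ is the only solution

sigma = 0.5308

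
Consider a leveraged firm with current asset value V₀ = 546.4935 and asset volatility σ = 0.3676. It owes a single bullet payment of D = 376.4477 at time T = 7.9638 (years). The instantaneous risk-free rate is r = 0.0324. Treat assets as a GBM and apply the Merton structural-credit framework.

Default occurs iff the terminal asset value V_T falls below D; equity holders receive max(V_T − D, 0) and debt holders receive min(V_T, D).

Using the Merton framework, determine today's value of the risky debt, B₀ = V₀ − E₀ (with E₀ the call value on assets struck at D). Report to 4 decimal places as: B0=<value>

Equity is a call on the firm's assets struck at D = 376.4477:
d₁ = [ln(V₀/D) + (r + σ²/2)T] / (σ√T)
   = [ln(546.4935/376.4477) + (0.0324 + 0.5·0.3676²)·7.9638] / (0.3676·√7.9638)
   = [0.372743 + 0.796100] / 1.037375 = 1.126732
d₂ = d₁ − σ√T = 1.126732 − 1.037375 = 0.089358
N(d₁) = 0.870072,  N(d₂) = 0.535601,  e^(−rT) = 0.772574
E₀ = V₀·N(d₁) − D·e^(−rT)·N(d₂)
   = 546.4935·0.870072 − 376.4477·0.772574·0.535601 = 319.717865
B₀ = V₀ − E₀ = 546.4935 − 319.717865 = 226.775635

B0=226.7756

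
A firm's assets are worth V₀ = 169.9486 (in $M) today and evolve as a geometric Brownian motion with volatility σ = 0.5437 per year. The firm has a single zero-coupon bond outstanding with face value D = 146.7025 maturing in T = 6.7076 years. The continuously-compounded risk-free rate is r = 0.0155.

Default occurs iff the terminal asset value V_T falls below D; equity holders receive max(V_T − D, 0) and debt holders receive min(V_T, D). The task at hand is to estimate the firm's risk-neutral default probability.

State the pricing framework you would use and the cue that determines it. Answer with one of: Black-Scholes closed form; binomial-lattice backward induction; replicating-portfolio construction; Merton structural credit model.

framework: Merton structural credit model

Key observation: the asked-for credit quantity lives on the firm's capital structure — asset value, asset volatility, debt face 146.7025 — which is the structural model's domain.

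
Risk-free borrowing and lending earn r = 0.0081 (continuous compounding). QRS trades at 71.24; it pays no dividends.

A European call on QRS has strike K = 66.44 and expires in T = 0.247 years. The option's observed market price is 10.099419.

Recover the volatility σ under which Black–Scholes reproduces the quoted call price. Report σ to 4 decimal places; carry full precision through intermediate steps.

At σ = 0.5425 the Black–Scholes value reproduces the quote:
σ√T = 0.5425·√0.247 = 0.269618
d₁ = (ln(S/K) + (r+σ²/2)T) / (σ√T) = (ln(71.24/66.44) + (0.0081+0.5425²/2)·0.247) / 0.269618 = (0.069755 + 0.038348) / 0.269618 = 0.400948
d₂ = d₁ − σ√T = 0.400948 − 0.269618 = 0.131331
e^{−rT} = 0.998001
N(d₁) = 0.655771,  N(d₂) = 0.552243
V = S·N(d₁) − K·e^{−rT}·N(d₂) = 46.717118 − 36.617699 = 10.099419 (the quoted price), and the Black–Scholes price is strictly increasing in σ, so σ is unique

sigma = 0.5425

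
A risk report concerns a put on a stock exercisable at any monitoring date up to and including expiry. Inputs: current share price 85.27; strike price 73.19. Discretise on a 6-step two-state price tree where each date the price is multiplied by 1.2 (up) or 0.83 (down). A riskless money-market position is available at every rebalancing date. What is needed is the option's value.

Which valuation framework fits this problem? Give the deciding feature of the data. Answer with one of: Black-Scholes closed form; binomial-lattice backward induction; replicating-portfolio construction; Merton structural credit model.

framework: binomial-lattice backward induction

Key observation: with exercise allowed before expiry on a discrete up/down model (6 steps from spot 85.27), the strike-73.19 put's value must be rolled back through the tree testing early exercise at each node.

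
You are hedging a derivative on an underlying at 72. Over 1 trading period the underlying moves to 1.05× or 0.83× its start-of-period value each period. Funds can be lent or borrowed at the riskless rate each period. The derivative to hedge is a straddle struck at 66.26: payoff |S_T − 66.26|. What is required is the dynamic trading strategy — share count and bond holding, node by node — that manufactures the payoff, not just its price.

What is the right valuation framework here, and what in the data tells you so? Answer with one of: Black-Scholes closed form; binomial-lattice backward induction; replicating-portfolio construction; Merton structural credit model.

Key observation: the mandate to exhibit the hedge at every date and state singles out the replicating-portfolio construction on the 1-period tree with factors 1.05 and 0.83 from 72.

framework: replicating-portfolio construction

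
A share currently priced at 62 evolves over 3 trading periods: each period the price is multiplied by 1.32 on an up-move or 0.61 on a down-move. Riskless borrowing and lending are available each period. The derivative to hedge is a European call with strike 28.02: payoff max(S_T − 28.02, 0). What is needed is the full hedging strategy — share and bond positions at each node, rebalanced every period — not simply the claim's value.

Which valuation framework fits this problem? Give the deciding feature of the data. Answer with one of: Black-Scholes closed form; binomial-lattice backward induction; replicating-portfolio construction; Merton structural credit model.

framework: replicating-portfolio construction

Key observation: what is demanded is not a single number but the (Δ, B) position at each node of the 1.32/0.61 tree starting at 62; constructing those positions is the replicating-portfolio method.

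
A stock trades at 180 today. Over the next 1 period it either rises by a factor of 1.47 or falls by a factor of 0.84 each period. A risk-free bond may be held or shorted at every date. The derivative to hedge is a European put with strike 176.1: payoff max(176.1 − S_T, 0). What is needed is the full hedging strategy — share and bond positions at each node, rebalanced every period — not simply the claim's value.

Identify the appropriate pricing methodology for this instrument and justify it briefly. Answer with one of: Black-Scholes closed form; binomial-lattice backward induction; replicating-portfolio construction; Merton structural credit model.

Key observation: the deliverable is the dynamic trading strategy on the 1-step tree (spot 180, moves 1.47 and 0.84), so the valuation must go through the node-by-node replicating-portfolio solve.

framework: replicating-portfolio construction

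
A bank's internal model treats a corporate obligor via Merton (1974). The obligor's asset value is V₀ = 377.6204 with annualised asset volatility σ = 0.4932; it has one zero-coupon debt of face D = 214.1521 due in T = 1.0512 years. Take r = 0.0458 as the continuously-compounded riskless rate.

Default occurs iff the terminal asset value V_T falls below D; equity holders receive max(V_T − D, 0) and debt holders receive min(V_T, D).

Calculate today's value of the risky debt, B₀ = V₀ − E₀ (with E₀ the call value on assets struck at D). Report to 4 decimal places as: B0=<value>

Equity is a call on the firm's assets struck at D = 214.1521:
d₁ = [ln(V₀/D) + (r + σ²/2)T] / (σ√T)
   = [ln(377.6204/214.1521) + (0.0458 + 0.5·0.4932²)·1.0512] / (0.4932·√1.0512)
   = [0.567203 + 0.175995] / 0.505668 = 1.469734
d₂ = d₁ − σ√T = 1.469734 − 0.505668 = 0.964066
N(d₁) = 0.929183,  N(d₂) = 0.832494,  e^(−rT) = 0.952996
E₀ = V₀·N(d₁) − D·e^(−rT)·N(d₂)
   = 377.6204·0.929183 − 214.1521·0.952996·0.832494 = 180.978210
B₀ = V₀ − E₀ = 377.6204 − 180.978210 = 196.642190

B0=196.6422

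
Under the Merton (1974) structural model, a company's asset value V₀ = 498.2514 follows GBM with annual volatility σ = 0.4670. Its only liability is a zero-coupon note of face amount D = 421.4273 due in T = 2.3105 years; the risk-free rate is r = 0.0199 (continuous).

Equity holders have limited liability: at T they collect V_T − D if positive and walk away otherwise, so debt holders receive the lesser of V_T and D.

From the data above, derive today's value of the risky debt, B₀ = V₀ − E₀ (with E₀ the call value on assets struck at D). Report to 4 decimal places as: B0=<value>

With assets at 498.2514 and a single debt payment of 421.4273 at 2.3105 years:
d₁ = [ln(V₀/D) + (r + σ²/2)T] / (σ√T)
   = [ln(498.2514/421.4273) + (0.0199 + 0.5·0.4670²)·2.3105] / (0.4670·√2.3105)
   = [0.167457 + 0.297926] / 0.709855 = 0.655604
d₂ = d₁ − σ√T = 0.655604 − 0.709855 = -0.054252
N(d₁) = 0.743960,  N(d₂) = 0.478367,  e^(−rT) = 0.955062
E₀ = V₀·N(d₁) − D·e^(−rT)·N(d₂)
   = 498.2514·0.743960 − 421.4273·0.955062·0.478367 = 178.141627
B₀ = V₀ − E₀ = 498.2514 − 178.141627 = 320.109773

B0=320.1098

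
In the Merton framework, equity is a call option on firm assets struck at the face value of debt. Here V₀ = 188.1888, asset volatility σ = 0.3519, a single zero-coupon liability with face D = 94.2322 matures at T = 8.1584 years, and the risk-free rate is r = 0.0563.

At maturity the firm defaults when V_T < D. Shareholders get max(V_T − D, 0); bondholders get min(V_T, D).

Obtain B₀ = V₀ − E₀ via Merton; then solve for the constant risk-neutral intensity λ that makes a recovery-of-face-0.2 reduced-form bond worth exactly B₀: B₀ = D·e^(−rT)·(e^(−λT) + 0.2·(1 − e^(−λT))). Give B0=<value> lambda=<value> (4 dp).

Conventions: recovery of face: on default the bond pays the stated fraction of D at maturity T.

Equity is a call on the firm's assets struck at D = 94.2322:
d₁ = [ln(V₀/D) + (r + σ²/2)T] / (σ√T)
   = [ln(188.1888/94.2322) + (0.0563 + 0.5·0.3519²)·8.1584] / (0.3519·√8.1584)
   = [0.691684 + 0.964460] / 1.005129 = 1.647693
d₂ = d₁ − σ√T = 1.647693 − 1.005129 = 0.642564
N(d₁) = 0.950292,  N(d₂) = 0.739746,  e^(−rT) = 0.631714
E₀ = V₀·N(d₁) − D·e^(−rT)·N(d₂)
   = 188.1888·0.950292 − 94.2322·0.631714·0.739746 = 134.798832
B₀ = V₀ − E₀ = 188.1888 − 134.798832 = 53.389968
e^(−λT) = (B₀·e^(rT)/D − 0.2)/(1 − 0.2) = (53.3900·1.582994/94.2322 − 0.2)/0.8 = 0.87111417
λ = −ln(0.87111417)/8.1584 = 0.016913

B0=53.3900 lambda=0.0169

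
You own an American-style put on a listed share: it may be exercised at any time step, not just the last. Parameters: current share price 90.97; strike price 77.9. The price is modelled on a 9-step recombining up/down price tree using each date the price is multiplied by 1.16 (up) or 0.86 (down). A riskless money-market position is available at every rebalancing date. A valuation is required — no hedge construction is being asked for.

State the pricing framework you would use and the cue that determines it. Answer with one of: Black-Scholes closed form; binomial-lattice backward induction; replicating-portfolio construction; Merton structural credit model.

Key observation: early exercise of the strike-77.9 put must be checked at each of the 9 dates (spot 90.97), which forces a node-by-node comparison of intrinsic and continuation value backward from expiry.

framework: binomial-lattice backward induction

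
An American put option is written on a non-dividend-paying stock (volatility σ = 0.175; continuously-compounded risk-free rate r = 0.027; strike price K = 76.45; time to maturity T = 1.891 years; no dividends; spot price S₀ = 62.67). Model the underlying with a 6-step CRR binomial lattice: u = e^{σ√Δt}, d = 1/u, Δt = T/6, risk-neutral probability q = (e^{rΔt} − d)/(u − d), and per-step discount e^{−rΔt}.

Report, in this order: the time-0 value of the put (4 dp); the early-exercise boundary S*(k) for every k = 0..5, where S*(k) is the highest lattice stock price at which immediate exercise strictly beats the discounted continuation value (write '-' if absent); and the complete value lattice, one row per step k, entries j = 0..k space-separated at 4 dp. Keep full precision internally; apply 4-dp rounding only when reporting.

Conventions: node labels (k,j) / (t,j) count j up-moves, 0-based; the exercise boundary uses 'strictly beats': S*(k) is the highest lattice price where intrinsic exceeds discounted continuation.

Δt=0.31517  u=1.10323  d=0.90643  q=0.51888  discount=0.99153
step 6 (expiry): payoffs max(K−S,0) = 41.6918 34.1450 24.9597 13.7800 0.1730 0.0000 0.0000
step 5: (k=5,j=0): S=38.3464, K−S=38.1036, hold=37.4558 ⇒ V=38.1036 exercise | (k=5,j=1): S=46.6722, K−S=29.7778, hold=29.1300 ⇒ V=29.7778 exercise | (k=5,j=2): S=56.8058, K−S=19.6442, hold=18.9964 ⇒ V=19.6442 exercise | (k=5,j=3): S=69.1396, K−S=7.3104, hold=6.6626 ⇒ V=7.3104 exercise | (k=5,j=4): S=84.1513, K−S=0.0000, hold=0.0825 ⇒ V=0.0825 continue | (k=5,j=5): S=102.4224, K−S=0.0000, hold=0.0000 ⇒ V=0.0000 continue  boundary S*=69.1396
step 4: (k=4,j=0): S=42.3050, K−S=34.1450, hold=33.4972 ⇒ V=34.1450 exercise | (k=4,j=1): S=51.4903, K−S=24.9597, hold=24.3119 ⇒ V=24.9597 exercise | (k=4,j=2): S=62.6700, K−S=13.7800, hold=13.1322 ⇒ V=13.7800 exercise | (k=4,j=3): S=76.2770, K−S=0.1730, hold=3.5298 ⇒ V=3.5298 continue | (k=4,j=4): S=92.8384, K−S=0.0000, hold=0.0394 ⇒ V=0.0394 continue  boundary S*=62.6700
step 3: (k=3,j=0): S=46.6722, K−S=29.7778, hold=29.1300 ⇒ V=29.7778 exercise | (k=3,j=1): S=56.8058, K−S=19.6442, hold=18.9964 ⇒ V=19.6442 exercise | (k=3,j=2): S=69.1396, K−S=7.3104, hold=8.3897 ⇒ V=8.3897 continue | (k=3,j=3): S=84.1513, K−S=0.0000, hold=1.7041 ⇒ V=1.7041 continue  boundary S*=56.8058
step 2: (k=2,j=0): S=51.4903, K−S=24.9597, hold=24.3119 ⇒ V=24.9597 exercise | (k=2,j=1): S=62.6700, K−S=13.7800, hold=13.6875 ⇒ V=13.7800 exercise | (k=2,j=2): S=76.2770, K−S=0.1730, hold=4.8790 ⇒ V=4.8790 continue  boundary S*=62.6700
step 1: (k=1,j=0): S=56.8058, K−S=19.6442, hold=18.9964 ⇒ V=19.6442 exercise | (k=1,j=1): S=69.1396, K−S=7.3104, hold=9.0838 ⇒ V=9.0838 continue  boundary S*=56.8058
step 0: (k=0,j=0): S=62.6700, K−S=13.7800, hold=14.0446 ⇒ V=14.0446 continue  boundary S*=-

price = 14.0446
boundary = - 56.8058 62.6700 56.8058 62.6700 69.1396
tree:
14.0446
19.6442 9.0838
24.9597 13.7800 4.8790
29.7778 19.6442 8.3897 1.7041
34.1450 24.9597 13.7800 3.5298 0.0394
38.1036 29.7778 19.6442 7.3104 0.0825 0.0000
41.6918 34.1450 24.9597 13.7800 0.1730 0.0000 0.0000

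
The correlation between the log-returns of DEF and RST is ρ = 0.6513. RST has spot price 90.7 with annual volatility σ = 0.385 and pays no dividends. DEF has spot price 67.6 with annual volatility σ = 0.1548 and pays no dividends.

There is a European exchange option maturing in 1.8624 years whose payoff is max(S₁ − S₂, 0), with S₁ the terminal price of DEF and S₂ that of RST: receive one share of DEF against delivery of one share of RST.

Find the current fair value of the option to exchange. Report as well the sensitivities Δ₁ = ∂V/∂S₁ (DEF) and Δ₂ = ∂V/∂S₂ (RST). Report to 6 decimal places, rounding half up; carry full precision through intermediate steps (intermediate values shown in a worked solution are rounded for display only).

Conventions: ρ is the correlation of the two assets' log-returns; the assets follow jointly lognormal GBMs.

exchange price = 4.633195
Δ1 = 0.311836
Δ2 = -0.181333

σ_eff = √(σ₁² + σ₂² − 2ρσ₁σ₂) = √(0.1548² + 0.385² − 2·0.6513·0.1548·0.385) = 0.307499
d₁ = (ln(S₁/S₂) + (q₂ − q₁ + σ_eff²/2)T) / (σ_eff√T) = (ln(67.6/90.7) + (0.0 − 0.0 + 0.047278)·1.8624) / 0.419643 = -0.490653
d₂ = d₁ − σ_eff√T = -0.490653 − 0.419643 = -0.910296
N(d₁) = 0.311836,  N(d₂) = 0.181333
V = S₁·e^{−q₁T}·N(d₁) − S₂·e^{−q₂T}·N(d₂) = 21.080117 − 16.446922 = 4.633195
Key observation: no risk-free rate is needed — with the second asset as numeraire the exchange option is a call on the ratio S₁/S₂, and r cancels out of the value.
Δ₁ = e^{−q₁T}·N(d₁) = 0.311836;  Δ₂ = −e^{−q₂T}·N(d₂) = -0.181333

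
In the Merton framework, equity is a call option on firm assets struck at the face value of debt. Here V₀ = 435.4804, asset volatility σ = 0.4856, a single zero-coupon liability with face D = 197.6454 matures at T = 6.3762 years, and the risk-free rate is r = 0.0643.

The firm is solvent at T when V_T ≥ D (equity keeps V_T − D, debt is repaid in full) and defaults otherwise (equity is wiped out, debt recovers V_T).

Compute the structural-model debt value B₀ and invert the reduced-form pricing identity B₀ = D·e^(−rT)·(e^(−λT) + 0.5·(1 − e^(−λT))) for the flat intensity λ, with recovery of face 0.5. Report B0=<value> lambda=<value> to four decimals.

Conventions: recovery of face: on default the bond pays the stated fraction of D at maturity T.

With assets at 435.4804 and a single debt payment of 197.6454 at 6.3762 years:
d₁ = [ln(V₀/D) + (r + σ²/2)T] / (σ√T)
   = [ln(435.4804/197.6454) + (0.0643 + 0.5·0.4856²)·6.3762] / (0.4856·√6.3762)
   = [0.789975 + 1.161767] / 1.226195 = 1.591706
d₂ = d₁ − σ√T = 1.591706 − 1.226195 = 0.365511
N(d₁) = 0.944275,  N(d₂) = 0.642635,  e^(−rT) = 0.663657
E₀ = V₀·N(d₁) − D·e^(−rT)·N(d₂)
   = 435.4804·0.944275 − 197.6454·0.663657·0.642635 = 326.919453
B₀ = V₀ − E₀ = 435.4804 − 326.919453 = 108.560947
e^(−λT) = (B₀·e^(rT)/D − 0.5)/(1 − 0.5) = (108.5609·1.506802/197.6454 − 0.5)/0.5 = 0.65528571
λ = −ln(0.65528571)/6.3762 = 0.066291

B0=108.5609 lambda=0.0663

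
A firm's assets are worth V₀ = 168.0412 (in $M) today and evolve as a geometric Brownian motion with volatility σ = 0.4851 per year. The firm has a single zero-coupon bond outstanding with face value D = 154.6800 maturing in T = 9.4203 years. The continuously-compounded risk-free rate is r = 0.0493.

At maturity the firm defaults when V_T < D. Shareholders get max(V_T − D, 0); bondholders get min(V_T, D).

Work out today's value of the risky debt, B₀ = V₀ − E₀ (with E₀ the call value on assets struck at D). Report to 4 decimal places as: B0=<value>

B0=56.6907

With assets at 168.0412 and a single debt payment of 154.6800 at 9.4203 years:
d₁ = [ln(V₀/D) + (r + σ²/2)T] / (σ√T)
   = [ln(168.0412/154.6800) + (0.0493 + 0.5·0.4851²)·9.4203] / (0.4851·√9.4203)
   = [0.082851 + 1.572823] / 1.488894 = 1.112016
d₂ = d₁ − σ√T = 1.112016 − 1.488894 = -0.376877
N(d₁) = 0.866934,  N(d₂) = 0.353132,  e^(−rT) = 0.628499
E₀ = V₀·N(d₁) − D·e^(−rT)·N(d₂)
   = 168.0412·0.866934 − 154.6800·0.628499·0.353132 = 111.350499
B₀ = V₀ − E₀ = 168.0412 − 111.350499 = 56.690701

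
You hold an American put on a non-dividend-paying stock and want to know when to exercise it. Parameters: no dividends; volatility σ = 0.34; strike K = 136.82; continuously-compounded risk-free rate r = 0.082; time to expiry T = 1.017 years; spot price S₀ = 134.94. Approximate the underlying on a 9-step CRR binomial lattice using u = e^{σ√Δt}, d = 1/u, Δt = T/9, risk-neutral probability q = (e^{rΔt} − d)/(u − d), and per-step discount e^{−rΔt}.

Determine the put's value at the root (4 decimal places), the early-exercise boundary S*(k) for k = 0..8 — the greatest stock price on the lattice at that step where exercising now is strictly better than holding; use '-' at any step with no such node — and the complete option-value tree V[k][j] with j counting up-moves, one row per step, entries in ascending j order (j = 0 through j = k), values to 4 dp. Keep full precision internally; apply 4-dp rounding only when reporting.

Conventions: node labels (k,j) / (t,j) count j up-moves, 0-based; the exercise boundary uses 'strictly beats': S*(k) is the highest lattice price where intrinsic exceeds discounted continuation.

price = 15.2303
boundary = - - - 95.7703 85.4268 95.7703 107.3662 95.7703 107.3662
tree:
15.2303
21.8406 9.2091
30.4202 14.0633 4.7517
41.0497 20.8457 7.8570 1.8794
51.3932 29.8439 12.6514 3.4319 0.4343
60.6196 41.0497 19.7099 6.1563 0.8985 0.0000
68.8494 51.3932 29.4538 10.7845 1.8587 0.0000 0.0000
76.1905 60.6196 41.0497 18.2738 3.8450 0.0000 0.0000 0.0000
82.7387 68.8494 51.3932 29.4538 7.9539 0.0000 0.0000 0.0000 0.0000
88.5796 76.1905 60.6196 41.0497 16.4539 0.0000 0.0000 0.0000 0.0000 0.0000

Δt=0.11300  u=1.12108  d=0.89200  q=0.51209  discount=0.99078
step 9 (expiry): payoffs max(K−S,0) = 88.5796 76.1905 60.6196 41.0497 16.4539 0.0000 0.0000 0.0000 0.0000 0.0000
step 8: (k=8,j=0): S=54.0813, K−S=82.7387, hold=81.4767 ⇒ V=82.7387 exercise | (k=8,j=1): S=67.9706, K−S=68.8494, hold=67.5875 ⇒ V=68.8494 exercise | (k=8,j=2): S=85.4268, K−S=51.3932, hold=50.1313 ⇒ V=51.3932 exercise | (k=8,j=3): S=107.3662, K−S=29.4538, hold=28.1919 ⇒ V=29.4538 exercise | (k=8,j=4): S=134.9400, K−S=1.8800, hold=7.9539 ⇒ V=7.9539 continue | (k=8,j=5): S=169.5954, K−S=0.0000, hold=0.0000 ⇒ V=0.0000 continue | (k=8,j=6): S=213.1510, K−S=0.0000, hold=0.0000 ⇒ V=0.0000 continue | (k=8,j=7): S=267.8925, K−S=0.0000, hold=0.0000 ⇒ V=0.0000 continue | (k=8,j=8): S=336.6929, K−S=0.0000, hold=0.0000 ⇒ V=0.0000 continue  boundary S*=107.3662
step 7: (k=7,j=0): S=60.6295, K−S=76.1905, hold=74.9286 ⇒ V=76.1905 exercise | (k=7,j=1): S=76.2004, K−S=60.6196, hold=59.3576 ⇒ V=60.6196 exercise | (k=7,j=2): S=95.7703, K−S=41.0497, hold=39.7878 ⇒ V=41.0497 exercise | (k=7,j=3): S=120.3661, K−S=16.4539, hold=18.2738 ⇒ V=18.2738 continue | (k=7,j=4): S=151.2786, K−S=0.0000, hold=3.8450 ⇒ V=3.8450 continue | (k=7,j=5): S=190.1300, K−S=0.0000, hold=0.0000 ⇒ V=0.0000 continue | (k=7,j=6): S=238.9593, K−S=0.0000, hold=0.0000 ⇒ V=0.0000 continue | (k=7,j=7): S=300.3290, K−S=0.0000, hold=0.0000 ⇒ V=0.0000 continue  boundary S*=95.7703
step 6: (k=6,j=0): S=67.9706, K−S=68.8494, hold=67.5875 ⇒ V=68.8494 exercise | (k=6,j=1): S=85.4268, K−S=51.3932, hold=50.1313 ⇒ V=51.3932 exercise | (k=6,j=2): S=107.3662, K−S=29.4538, hold=29.1152 ⇒ V=29.4538 exercise | (k=6,j=3): S=134.9400, K−S=1.8800, hold=10.7845 ⇒ V=10.7845 continue | (k=6,j=4): S=169.5954, K−S=0.0000, hold=1.8587 ⇒ V=1.8587 continue | (k=6,j=5): S=213.1510, K−S=0.0000, hold=0.0000 ⇒ V=0.0000 continue | (k=6,j=6): S=267.8925, K−S=0.0000, hold=0.0000 ⇒ V=0.0000 continue  boundary S*=107.3662
step 5: (k=5,j=0): S=76.2004, K−S=60.6196, hold=59.3576 ⇒ V=60.6196 exercise | (k=5,j=1): S=95.7703, K−S=41.0497, hold=39.7878 ⇒ V=41.0497 exercise | (k=5,j=2): S=120.3661, K−S=16.4539, hold=19.7099 ⇒ V=19.7099 continue | (k=5,j=3): S=151.2786, K−S=0.0000, hold=6.1563 ⇒ V=6.1563 continue | (k=5,j=4): S=190.1300, K−S=0.0000, hold=0.8985 ⇒ V=0.8985 continue | (k=5,j=5): S=238.9593, K−S=0.0000, hold=0.0000 ⇒ V=0.0000 continue  boundary S*=95.7703
step 4: (k=4,j=0): S=85.4268, K−S=51.3932, hold=50.1313 ⇒ V=51.3932 exercise | (k=4,j=1): S=107.3662, K−S=29.4538, hold=29.8439 ⇒ V=29.8439 continue | (k=4,j=2): S=134.9400, K−S=1.8800, hold=12.6514 ⇒ V=12.6514 continue | (k=4,j=3): S=169.5954, K−S=0.0000, hold=3.4319 ⇒ V=3.4319 continue | (k=4,j=4): S=213.1510, K−S=0.0000, hold=0.4343 ⇒ V=0.4343 continue  boundary S*=85.4268
step 3: (k=3,j=0): S=95.7703, K−S=41.0497, hold=39.9857 ⇒ V=41.0497 exercise | (k=3,j=1): S=120.3661, K−S=16.4539, hold=20.8457 ⇒ V=20.8457 continue | (k=3,j=2): S=151.2786, K−S=0.0000, hold=7.8570 ⇒ V=7.8570 continue | (k=3,j=3): S=190.1300, K−S=0.0000, hold=1.8794 ⇒ V=1.8794 continue  boundary S*=95.7703
step 2: (k=2,j=0): S=107.3662, K−S=29.4538, hold=30.4202 ⇒ V=30.4202 continue | (k=2,j=1): S=134.9400, K−S=1.8800, hold=14.0633 ⇒ V=14.0633 continue | (k=2,j=2): S=169.5954, K−S=0.0000, hold=4.7517 ⇒ V=4.7517 continue  boundary S*=-
step 1: (k=1,j=0): S=120.3661, K−S=16.4539, hold=21.8406 ⇒ V=21.8406 continue | (k=1,j=1): S=151.2786, K−S=0.0000, hold=9.2091 ⇒ V=9.2091 continue  boundary S*=-
step 0: (k=0,j=0): S=134.9400, K−S=1.8800, hold=15.2303 ⇒ V=15.2303 continue  boundary S*=-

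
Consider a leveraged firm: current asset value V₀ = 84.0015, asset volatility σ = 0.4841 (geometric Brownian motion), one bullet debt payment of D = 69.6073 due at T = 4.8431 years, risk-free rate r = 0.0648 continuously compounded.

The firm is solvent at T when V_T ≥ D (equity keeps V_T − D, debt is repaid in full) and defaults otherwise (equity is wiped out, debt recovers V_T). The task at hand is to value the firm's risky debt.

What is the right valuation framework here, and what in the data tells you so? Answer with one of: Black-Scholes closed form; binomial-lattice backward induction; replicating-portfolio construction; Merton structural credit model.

Key observation: the data describe a firm's assets (V₀ = 84.0015, GBM) and a single zero-coupon debt of face 69.6073, so credit quantities follow from equity-as-call in the structural model.

framework: Merton structural credit model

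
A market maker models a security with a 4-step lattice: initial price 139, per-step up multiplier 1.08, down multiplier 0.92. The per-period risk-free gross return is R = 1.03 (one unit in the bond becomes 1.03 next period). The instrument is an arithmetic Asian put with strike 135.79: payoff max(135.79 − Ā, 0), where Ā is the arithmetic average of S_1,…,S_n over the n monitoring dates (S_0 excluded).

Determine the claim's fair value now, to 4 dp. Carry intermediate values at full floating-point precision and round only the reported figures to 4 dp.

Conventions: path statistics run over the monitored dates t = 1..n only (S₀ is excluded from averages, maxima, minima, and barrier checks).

With p* = (R−d)/(u−d) = 0.6875, sum probability × payoff across the paths and divide by R^4.
Enumerate all 2^4 = 16 price paths (U = up ×1.08, D = down ×0.92); each path with k up-moves has probability p*^k·(1−p*)^(4−k).
DDDD: Ā=113.3365, payoff=22.4535, prob=0.009537
UDDD: Ā=133.0472, payoff=2.7428, prob=0.020981
DUDD: Ā=127.4872, payoff=8.3028, prob=0.020981
UUDD: Ā=149.6588, payoff=0.0000, prob=0.046158
DDUD: Ā=122.3720, payoff=13.4180, prob=0.020981
UDUD: Ā=143.6540, payoff=0.0000, prob=0.046158
DUUD: Ā=138.0940, payoff=0.0000, prob=0.046158
UUUD: Ā=162.1104, payoff=0.0000, prob=0.101547
DDDU: Ā=117.6660, payoff=18.1240, prob=0.020981
UDDU: Ā=138.1296, payoff=0.0000, prob=0.046158
DUDU: Ā=132.5696, payoff=3.2204, prob=0.046158
UUDU: Ā=155.6252, payoff=0.0000, prob=0.101547
DDUU: Ā=127.4544, payoff=8.3356, prob=0.046158
UDUU: Ā=149.6204, payoff=0.0000, prob=0.101547
DUUU: Ā=144.0604, payoff=0.0000, prob=0.101547
UUUU: Ā=169.1144, payoff=0.0000, prob=0.223404
Price = Σ prob·payoff / R^4 = 1.641059 / 1.125509 = 1.4581

price = 1.4581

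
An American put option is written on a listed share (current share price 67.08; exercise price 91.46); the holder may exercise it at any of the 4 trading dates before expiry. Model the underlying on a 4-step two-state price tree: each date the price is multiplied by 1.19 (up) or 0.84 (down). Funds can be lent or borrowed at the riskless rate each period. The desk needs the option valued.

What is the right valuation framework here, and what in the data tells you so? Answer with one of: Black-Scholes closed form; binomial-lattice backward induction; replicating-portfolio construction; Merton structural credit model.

Key observation: early exercise of the strike-91.46 put must be checked at each of the 4 dates (spot 67.08), which forces a node-by-node comparison of intrinsic and continuation value backward from expiry.

framework: binomial-lattice backward induction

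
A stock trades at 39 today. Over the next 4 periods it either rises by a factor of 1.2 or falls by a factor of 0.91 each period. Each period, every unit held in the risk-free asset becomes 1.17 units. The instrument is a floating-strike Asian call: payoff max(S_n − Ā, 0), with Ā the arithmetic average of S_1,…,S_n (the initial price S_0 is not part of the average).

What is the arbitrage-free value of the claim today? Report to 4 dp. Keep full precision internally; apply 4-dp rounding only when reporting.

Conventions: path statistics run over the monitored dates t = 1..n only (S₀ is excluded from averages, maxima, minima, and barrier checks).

price = 7.7291

Under the martingale measure an up-move has probability p* = 0.8966; value the claim as the probability-weighted average of per-path payoffs, discounted 4 periods at R = 1.17.
Enumerate all 2^4 = 16 price paths (U = up ×1.2, D = down ×0.91); each path with k up-moves has probability p*^k·(1−p*)^(4−k).
DDDD: Ā=30.9799, payoff=0.0000, prob=0.000115
UDDD: Ā=40.8526, payoff=0.0000, prob=0.000993
DUDD: Ā=38.0251, payoff=0.0000, prob=0.000993
UUDD: Ā=50.1429, payoff=0.0000, prob=0.008602
DDUD: Ā=35.4520, payoff=0.0000, prob=0.000993
UDUD: Ā=46.7499, payoff=0.0000, prob=0.008602
DUUD: Ā=43.9224, payoff=2.5837, prob=0.008602
UUUD: Ā=57.9197, payoff=3.4070, prob=0.074550
DDDU: Ā=33.1106, payoff=2.1565, prob=0.000993
UDDU: Ā=43.6623, payoff=2.8438, prob=0.008602
DUDU: Ā=40.8348, payoff=5.6713, prob=0.008602
UUDU: Ā=53.8481, payoff=7.4786, prob=0.074550
DDUU: Ā=38.2618, payoff=8.2443, prob=0.008602
UDUU: Ā=50.4551, payoff=10.8716, prob=0.074550
DUUU: Ā=47.6276, payoff=13.6991, prob=0.074550
UUUU: Ā=62.8056, payoff=18.0648, prob=0.646102
Price = Σ prob·payoff / R^4 = 14.483530 / 1.873887 = 7.7291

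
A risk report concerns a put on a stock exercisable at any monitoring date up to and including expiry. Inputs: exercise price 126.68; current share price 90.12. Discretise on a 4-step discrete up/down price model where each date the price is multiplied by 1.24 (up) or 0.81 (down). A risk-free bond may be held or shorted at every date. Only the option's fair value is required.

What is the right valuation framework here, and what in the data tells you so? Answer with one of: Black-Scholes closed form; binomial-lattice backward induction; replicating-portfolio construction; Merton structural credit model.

framework: binomial-lattice backward induction

Key observation: with exercise allowed before expiry on a discrete up/down model (4 steps from spot 90.12), the strike-126.68 put's value must be rolled back through the tree testing early exercise at each node.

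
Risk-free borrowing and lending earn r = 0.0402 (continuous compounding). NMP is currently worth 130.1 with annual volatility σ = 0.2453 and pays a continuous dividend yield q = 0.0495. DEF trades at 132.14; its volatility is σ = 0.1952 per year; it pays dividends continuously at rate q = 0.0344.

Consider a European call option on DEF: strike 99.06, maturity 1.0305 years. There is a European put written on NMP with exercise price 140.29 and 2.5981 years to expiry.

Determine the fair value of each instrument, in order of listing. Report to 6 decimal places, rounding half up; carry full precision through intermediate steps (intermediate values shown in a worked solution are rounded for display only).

[DEF call K=99.06]
σ√T = 0.1952·√1.0305 = 0.198154
d₁ = (ln(S/K) + (r−q+σ²/2)T) / (σ√T) = (ln(132.14/99.06) + (0.0402−0.0344+0.1952²/2)·1.0305) / 0.198154 = (0.288136 + 0.025609) / 0.198154 = 1.583339
d₂ = d₁ − σ√T = 1.583339 − 0.198154 = 1.385185
e^{−rT} = 0.959420
e^{−qT} = 0.965172
N(d₁) = 0.943328,  N(d₂) = 0.917002
price = S·e^{−qT}·N(d₁) − K·e^{−rT}·N(d₂) = 120.309966 − 87.152028 = 33.157938
[NMP put K=140.29]
σ√T = 0.2453·√2.5981 = 0.395390
d₁ = (ln(S/K) + (r−q+σ²/2)T) / (σ√T) = (ln(130.1/140.29) + (0.0402−0.0495+0.2453²/2)·2.5981) / 0.395390 = (-0.075408 + 0.054004) / 0.395390 = -0.054134
d₂ = d₁ − σ√T = -0.054134 − 0.395390 = -0.449524
e^{−rT} = 0.900826
e^{−qT} = 0.879320
N(−d₁) = 0.521586,  N(−d₂) = 0.673473
price = K·e^{−rT}·N(−d₂) − S·e^{−qT}·N(−d₁) = 85.111395 − 59.669206 = 25.442190

price(DEF call K=99.06) = 33.157938
price(NMP put K=140.29) = 25.442190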